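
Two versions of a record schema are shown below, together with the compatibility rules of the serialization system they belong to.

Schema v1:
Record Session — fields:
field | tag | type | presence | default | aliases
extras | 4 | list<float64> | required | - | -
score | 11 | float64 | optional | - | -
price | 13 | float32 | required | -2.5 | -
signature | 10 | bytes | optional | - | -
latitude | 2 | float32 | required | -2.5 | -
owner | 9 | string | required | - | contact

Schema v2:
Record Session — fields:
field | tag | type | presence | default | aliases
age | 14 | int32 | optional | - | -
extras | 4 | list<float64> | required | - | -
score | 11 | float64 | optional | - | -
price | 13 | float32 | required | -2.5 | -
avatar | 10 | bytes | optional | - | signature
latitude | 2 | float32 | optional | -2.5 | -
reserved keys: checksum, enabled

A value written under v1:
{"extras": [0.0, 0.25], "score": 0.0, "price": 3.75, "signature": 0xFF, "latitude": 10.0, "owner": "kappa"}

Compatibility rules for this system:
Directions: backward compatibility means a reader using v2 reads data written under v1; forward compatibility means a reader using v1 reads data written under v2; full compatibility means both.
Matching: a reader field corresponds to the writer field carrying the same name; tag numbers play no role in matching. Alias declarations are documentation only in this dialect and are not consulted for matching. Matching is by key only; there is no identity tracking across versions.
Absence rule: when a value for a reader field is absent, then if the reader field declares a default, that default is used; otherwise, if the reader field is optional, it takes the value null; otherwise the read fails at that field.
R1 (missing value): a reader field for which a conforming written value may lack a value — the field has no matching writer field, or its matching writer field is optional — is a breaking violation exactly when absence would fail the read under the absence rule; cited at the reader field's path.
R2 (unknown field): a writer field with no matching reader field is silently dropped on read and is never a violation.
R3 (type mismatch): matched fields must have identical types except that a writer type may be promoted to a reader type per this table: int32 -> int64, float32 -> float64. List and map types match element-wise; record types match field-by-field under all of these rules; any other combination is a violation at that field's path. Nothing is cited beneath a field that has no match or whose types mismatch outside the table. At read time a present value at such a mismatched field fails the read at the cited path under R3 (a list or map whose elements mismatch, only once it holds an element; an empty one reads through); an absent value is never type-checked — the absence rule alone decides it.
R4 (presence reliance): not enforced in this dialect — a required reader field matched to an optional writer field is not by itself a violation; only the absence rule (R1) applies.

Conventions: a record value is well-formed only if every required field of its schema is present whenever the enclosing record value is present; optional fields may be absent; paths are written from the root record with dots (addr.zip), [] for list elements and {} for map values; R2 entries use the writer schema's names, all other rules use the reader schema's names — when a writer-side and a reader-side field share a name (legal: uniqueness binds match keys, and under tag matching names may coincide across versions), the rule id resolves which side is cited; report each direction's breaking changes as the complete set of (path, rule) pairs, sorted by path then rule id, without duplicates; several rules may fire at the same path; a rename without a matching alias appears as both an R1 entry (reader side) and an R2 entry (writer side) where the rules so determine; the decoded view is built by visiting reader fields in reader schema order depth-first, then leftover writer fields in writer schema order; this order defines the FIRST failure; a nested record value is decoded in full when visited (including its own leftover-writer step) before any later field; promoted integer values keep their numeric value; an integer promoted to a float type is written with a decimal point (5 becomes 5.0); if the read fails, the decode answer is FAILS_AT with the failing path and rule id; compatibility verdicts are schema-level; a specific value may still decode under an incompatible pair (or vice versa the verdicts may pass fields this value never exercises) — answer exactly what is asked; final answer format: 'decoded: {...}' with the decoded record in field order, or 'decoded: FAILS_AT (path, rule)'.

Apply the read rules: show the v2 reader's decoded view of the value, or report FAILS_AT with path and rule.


each type pair in Session: writer, then reader
decode (reader v2):
  age := null (missing; optional => null)
  extras := [0.0, 0.25]
  score := 0.0
  price := 3.75
  avatar := null (missing; optional => null)
  latitude := 10.0
  writer signature: no reader field; dropped
  writer owner: no reader field; dropped
  => decoded: {"age": null, "extras": [0.0, 0.25], "score": 0.0, "price": 3.75, "avatar": null, "latitude": 10.0}
ruling out the remaining Session differences:
  field latitude in record Session: required changed to optional -> triggers nothing under the printed rules; the Session answer is the same either way

decoded: {"age": null, "extras": [0.0, 0.25], "score": 0.0, "price": 3.75, "avatar": null, "latitude": 10.0}


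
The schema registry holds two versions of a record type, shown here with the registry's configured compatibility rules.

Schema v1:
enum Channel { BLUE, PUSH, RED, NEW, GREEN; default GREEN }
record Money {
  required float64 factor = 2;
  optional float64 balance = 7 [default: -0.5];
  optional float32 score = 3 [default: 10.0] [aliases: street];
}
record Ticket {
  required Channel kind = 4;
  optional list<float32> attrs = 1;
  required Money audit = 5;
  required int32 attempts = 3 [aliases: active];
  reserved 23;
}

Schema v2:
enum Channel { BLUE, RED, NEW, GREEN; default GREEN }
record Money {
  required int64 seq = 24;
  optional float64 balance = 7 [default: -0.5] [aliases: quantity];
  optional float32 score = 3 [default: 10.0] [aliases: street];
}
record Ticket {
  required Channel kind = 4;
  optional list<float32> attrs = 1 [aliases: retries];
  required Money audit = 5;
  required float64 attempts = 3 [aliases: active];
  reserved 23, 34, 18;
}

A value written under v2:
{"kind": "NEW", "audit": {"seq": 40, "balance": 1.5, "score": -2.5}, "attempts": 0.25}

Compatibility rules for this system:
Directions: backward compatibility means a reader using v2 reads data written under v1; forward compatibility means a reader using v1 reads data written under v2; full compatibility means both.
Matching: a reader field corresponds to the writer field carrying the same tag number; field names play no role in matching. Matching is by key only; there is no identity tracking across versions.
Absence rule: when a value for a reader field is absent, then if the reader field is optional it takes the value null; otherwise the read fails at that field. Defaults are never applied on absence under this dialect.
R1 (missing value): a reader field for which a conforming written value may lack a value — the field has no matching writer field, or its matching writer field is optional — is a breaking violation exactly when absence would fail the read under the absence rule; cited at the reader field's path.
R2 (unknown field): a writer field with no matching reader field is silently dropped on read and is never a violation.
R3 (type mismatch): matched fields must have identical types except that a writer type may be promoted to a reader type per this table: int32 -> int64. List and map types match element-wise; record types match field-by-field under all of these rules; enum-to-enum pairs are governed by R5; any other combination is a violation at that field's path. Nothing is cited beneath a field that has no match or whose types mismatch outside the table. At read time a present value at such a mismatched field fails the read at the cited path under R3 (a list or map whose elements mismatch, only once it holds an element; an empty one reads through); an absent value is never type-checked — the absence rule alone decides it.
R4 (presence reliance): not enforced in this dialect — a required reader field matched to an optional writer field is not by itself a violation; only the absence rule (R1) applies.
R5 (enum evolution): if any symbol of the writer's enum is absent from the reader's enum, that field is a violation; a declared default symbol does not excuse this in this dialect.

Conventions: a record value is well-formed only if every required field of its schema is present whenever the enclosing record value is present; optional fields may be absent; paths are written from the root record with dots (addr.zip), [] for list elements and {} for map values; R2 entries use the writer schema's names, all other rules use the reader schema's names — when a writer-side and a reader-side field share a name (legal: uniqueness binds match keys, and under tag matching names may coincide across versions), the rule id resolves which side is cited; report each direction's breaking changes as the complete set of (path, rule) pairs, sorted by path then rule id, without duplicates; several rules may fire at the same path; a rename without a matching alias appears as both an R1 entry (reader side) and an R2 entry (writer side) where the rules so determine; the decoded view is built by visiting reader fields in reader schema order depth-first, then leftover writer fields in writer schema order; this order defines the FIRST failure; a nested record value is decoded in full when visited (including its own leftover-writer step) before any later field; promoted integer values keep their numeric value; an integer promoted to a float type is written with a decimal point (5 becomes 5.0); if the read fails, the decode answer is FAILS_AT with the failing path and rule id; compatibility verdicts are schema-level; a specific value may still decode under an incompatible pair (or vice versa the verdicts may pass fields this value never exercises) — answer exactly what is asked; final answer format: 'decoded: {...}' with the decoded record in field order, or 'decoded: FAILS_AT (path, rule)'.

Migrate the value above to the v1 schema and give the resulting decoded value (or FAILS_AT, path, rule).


decoded: FAILS_AT (audit.factor, R1)

each type pair in Ticket: writer, then reader
migrating the Ticket value to v1:
  kind := "NEW"
  attrs := null (not supplied -> null)
  read fails at audit.factor under R1 (no fill)
  => FAILS_AT (audit.factor, R1)
diffs on Ticket not affecting the asked answer:
  enum Channel (field kind in record Ticket): symbol PUSH removed -> a verdict-level change on Ticket — the shown value reads the same
  field attempts in record Ticket: type int32 changed to float64 -> a verdict-level change on Ticket — the shown value reads the same
  added field seq to record Money: required int64, tag 24 (in v2 it sits immediately before balance) -> a verdict-level change on Ticket — the shown value reads the same


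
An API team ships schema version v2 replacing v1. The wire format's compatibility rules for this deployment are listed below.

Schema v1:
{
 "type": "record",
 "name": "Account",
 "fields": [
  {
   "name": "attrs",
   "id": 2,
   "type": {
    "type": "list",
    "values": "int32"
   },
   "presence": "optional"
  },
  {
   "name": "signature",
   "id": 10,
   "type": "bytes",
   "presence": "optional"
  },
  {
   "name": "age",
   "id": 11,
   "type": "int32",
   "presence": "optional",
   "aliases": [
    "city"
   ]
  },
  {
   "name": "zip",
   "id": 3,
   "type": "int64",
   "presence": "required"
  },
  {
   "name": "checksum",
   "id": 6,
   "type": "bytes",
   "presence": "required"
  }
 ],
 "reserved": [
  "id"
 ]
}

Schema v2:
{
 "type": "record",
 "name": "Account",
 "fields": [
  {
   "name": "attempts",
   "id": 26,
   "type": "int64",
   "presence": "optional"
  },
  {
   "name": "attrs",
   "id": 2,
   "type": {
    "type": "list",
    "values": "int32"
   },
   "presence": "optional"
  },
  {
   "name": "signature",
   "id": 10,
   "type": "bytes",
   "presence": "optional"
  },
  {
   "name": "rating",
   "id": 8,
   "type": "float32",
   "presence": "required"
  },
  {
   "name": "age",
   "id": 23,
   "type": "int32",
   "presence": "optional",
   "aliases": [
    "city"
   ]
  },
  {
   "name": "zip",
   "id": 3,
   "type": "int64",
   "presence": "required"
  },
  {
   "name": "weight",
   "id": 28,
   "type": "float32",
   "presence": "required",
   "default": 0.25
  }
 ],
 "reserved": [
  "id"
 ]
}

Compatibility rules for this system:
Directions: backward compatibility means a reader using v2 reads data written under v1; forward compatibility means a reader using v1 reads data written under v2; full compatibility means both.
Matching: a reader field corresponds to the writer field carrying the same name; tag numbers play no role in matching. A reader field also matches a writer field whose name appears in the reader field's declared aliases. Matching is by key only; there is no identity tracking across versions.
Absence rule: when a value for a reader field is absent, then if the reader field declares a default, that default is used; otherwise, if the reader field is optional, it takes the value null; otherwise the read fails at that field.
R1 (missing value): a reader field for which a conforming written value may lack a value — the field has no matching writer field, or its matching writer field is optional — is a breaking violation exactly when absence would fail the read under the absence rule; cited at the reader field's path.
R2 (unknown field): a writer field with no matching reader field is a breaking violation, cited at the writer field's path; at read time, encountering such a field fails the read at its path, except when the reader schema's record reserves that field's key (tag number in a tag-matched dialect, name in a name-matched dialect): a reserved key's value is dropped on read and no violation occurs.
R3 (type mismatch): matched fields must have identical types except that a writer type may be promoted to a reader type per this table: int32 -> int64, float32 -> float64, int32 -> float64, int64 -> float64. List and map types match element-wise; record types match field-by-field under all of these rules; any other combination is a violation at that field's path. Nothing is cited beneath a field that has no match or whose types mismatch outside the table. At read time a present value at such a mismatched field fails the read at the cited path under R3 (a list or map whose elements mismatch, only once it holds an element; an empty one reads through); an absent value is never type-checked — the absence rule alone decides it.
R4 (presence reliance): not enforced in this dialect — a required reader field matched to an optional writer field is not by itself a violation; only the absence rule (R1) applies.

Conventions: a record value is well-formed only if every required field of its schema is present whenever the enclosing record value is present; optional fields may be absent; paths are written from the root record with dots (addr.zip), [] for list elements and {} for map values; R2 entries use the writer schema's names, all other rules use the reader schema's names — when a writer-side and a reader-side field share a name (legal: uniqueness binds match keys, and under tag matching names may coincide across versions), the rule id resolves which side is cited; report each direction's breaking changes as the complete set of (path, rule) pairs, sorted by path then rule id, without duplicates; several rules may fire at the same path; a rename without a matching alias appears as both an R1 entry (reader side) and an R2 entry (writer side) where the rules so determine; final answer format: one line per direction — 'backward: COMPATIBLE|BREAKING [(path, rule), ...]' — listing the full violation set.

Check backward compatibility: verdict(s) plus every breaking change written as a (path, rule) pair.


backward: BREAKING [(checksum, R2), (rating, R1)]

each type pair in Account: writer, then reader
checking backward for Account: reader v2 against writer v1:
  attempts has no writer counterpart
  attrs: list<int32> -> list<int32>, writer optional; from attrs
  signature: bytes -> bytes, writer optional; from signature
  rating has no writer counterpart
  age: int32 -> int32, writer optional; from age
  zip: int64 -> int64, writer required; from zip
  weight has no writer counterpart
  writer field checksum has no reader counterpart
  R2 fires at checksum
  R1 fires at rating
  => backward verdict for Account: BREAKING, 2 violation(s)
checking off the Account differences that do not matter here:
  added field weight to record Account: required float32, tag 28, default 0.25 (in v2 it sits last) -> affects forward compatibility only, which is not asked
  field age in record Account: tag 11 changed to 23 -> triggers nothing under Account's printed rules — same verdict
  added field attempts to record Account: optional int64, tag 26 (in v2 it sits immediately before attrs) -> affects forward compatibility only, which is not asked


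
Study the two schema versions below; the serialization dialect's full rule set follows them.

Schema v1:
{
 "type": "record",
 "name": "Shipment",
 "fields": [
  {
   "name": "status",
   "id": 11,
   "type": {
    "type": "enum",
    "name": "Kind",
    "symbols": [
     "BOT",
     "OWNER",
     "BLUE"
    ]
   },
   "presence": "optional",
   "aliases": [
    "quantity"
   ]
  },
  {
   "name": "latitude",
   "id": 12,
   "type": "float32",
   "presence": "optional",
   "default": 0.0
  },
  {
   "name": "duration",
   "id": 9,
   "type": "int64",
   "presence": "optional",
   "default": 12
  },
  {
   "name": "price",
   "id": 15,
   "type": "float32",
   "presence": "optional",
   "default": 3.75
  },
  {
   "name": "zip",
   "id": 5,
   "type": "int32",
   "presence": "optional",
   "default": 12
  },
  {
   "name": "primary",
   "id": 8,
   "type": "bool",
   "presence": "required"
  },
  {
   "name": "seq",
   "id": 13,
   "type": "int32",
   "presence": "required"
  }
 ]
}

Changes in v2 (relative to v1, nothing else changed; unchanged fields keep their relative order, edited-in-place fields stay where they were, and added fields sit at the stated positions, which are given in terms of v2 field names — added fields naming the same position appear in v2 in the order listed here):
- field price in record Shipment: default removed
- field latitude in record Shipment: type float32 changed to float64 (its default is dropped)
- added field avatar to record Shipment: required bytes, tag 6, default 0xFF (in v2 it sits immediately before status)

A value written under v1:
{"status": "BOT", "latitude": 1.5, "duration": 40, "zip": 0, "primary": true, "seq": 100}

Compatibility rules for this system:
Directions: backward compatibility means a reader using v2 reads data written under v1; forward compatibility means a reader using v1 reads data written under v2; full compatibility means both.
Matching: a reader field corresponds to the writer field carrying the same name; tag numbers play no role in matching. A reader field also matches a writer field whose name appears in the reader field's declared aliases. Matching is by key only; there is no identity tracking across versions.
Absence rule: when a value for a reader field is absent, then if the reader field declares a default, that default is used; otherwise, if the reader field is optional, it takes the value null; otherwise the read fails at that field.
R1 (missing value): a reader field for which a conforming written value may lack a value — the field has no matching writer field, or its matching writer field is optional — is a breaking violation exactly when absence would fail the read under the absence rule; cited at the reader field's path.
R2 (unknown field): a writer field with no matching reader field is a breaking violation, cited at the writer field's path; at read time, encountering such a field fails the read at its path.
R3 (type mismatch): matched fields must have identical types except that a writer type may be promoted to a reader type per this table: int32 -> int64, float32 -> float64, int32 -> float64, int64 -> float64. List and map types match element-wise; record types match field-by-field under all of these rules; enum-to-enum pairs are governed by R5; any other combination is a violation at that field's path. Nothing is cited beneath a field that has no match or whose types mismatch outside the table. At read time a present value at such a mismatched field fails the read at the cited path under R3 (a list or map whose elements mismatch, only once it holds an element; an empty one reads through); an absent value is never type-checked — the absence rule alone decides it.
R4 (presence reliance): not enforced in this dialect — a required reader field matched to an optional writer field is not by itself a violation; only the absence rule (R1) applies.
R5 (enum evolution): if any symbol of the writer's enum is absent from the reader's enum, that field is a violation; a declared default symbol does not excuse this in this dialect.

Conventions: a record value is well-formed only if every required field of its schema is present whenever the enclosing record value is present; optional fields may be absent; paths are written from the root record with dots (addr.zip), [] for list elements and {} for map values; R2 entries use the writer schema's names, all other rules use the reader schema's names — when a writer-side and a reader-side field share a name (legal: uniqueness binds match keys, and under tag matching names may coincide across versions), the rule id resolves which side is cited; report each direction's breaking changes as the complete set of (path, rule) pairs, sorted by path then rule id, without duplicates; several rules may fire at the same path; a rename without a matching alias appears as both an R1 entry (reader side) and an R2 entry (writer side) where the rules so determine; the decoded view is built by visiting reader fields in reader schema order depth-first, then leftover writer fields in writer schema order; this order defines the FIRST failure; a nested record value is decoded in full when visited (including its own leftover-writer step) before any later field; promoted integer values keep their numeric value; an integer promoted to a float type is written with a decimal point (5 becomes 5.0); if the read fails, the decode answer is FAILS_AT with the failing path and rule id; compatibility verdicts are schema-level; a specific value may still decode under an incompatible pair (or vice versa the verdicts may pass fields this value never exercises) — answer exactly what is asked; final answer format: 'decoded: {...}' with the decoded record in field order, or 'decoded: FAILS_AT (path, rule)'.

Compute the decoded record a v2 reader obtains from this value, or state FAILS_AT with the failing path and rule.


decoded: {"avatar": 0xFF, "status": "BOT", "latitude": 1.5, "duration": 40, "price": null, "zip": 0, "primary": true, "seq": 100}

arrows below run writer -> reader for Shipment
migrating the Shipment value to v2:
  avatar := 0xFF (no value, default fills)
  status := "BOT"
  latitude := 1.5 (float32 -> float64)
  duration := 40
  price := null (not supplied -> null)
  zip := 0
  primary := true
  seq := 100
  => decoded: {"avatar": 0xFF, "status": "BOT", "latitude": 1.5, "duration": 40, "price": null, "zip": 0, "primary": true, "seq": 100}
checking off the Shipment differences that do not matter here:
  field latitude in record Shipment: type float32 changed to float64 (its default is dropped) -> schema-level compatibility only; this Shipment value's decode is unchanged


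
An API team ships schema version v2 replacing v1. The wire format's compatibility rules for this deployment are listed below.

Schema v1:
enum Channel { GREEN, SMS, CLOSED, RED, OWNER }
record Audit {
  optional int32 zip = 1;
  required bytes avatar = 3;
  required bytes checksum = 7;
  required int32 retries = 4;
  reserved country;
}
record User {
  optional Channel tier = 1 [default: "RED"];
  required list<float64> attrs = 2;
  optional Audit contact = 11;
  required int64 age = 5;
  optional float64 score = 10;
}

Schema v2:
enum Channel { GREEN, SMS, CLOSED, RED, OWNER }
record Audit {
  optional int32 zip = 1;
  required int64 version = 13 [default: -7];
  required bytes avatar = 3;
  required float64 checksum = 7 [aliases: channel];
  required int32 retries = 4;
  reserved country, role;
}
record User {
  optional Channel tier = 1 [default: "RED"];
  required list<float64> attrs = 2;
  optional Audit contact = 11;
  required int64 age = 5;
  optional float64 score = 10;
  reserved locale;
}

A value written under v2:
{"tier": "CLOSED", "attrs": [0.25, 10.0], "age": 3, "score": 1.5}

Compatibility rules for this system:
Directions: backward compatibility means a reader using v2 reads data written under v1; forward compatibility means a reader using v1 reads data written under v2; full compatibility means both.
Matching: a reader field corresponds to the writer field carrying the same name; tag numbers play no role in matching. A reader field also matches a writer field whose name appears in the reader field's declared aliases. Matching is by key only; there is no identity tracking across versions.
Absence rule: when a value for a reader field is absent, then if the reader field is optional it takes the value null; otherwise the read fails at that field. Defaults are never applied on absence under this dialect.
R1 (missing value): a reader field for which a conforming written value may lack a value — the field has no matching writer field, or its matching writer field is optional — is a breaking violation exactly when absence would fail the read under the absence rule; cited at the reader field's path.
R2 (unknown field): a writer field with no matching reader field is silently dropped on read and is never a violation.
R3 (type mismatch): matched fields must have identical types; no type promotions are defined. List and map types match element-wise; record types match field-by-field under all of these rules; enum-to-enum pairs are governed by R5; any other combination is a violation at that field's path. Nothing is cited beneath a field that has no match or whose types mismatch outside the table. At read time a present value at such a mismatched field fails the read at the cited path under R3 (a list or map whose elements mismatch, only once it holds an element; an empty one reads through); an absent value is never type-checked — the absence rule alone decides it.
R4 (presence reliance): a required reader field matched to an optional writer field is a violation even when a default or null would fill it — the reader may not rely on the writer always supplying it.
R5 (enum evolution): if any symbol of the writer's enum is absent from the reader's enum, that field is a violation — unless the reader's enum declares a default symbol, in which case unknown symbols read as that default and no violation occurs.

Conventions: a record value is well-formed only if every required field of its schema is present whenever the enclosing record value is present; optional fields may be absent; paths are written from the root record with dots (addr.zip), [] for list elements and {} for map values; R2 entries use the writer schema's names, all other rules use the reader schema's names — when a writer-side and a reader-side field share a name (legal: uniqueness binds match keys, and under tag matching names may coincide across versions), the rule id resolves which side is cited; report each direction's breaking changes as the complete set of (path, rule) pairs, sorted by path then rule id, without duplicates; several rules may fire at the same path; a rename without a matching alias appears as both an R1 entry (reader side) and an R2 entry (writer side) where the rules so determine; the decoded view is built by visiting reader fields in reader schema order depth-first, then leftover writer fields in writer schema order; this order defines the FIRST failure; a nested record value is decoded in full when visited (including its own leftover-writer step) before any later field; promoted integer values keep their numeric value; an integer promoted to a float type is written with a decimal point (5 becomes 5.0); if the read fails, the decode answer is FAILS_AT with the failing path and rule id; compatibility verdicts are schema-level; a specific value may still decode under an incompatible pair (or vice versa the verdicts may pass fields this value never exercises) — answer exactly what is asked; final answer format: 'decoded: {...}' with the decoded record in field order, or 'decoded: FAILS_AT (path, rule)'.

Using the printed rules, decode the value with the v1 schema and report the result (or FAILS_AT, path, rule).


each type pair in User: writer, then reader
decode (reader v1):
  tier := "CLOSED"
  attrs := [0.25, 10.0]
  contact := null (absent, optional -> null)
  age := 3
  score := 1.5
  => decoded: {"tier": "CLOSED", "attrs": [0.25, 10.0], "contact": null, "age": 3, "score": 1.5}
ruling out the remaining User differences:
  added field version to record Audit: required int64, tag 13, default -7 (in v2 it sits immediately before avatar) -> changes User's schema-level verdicts only — the decode of this value is the same
  field checksum in record Audit: type bytes changed to float64 -> changes User's schema-level verdicts only — the decode of this value is the same

decoded: {"tier": "CLOSED", "attrs": [0.25, 10.0], "contact": null, "age": 3, "score": 1.5}


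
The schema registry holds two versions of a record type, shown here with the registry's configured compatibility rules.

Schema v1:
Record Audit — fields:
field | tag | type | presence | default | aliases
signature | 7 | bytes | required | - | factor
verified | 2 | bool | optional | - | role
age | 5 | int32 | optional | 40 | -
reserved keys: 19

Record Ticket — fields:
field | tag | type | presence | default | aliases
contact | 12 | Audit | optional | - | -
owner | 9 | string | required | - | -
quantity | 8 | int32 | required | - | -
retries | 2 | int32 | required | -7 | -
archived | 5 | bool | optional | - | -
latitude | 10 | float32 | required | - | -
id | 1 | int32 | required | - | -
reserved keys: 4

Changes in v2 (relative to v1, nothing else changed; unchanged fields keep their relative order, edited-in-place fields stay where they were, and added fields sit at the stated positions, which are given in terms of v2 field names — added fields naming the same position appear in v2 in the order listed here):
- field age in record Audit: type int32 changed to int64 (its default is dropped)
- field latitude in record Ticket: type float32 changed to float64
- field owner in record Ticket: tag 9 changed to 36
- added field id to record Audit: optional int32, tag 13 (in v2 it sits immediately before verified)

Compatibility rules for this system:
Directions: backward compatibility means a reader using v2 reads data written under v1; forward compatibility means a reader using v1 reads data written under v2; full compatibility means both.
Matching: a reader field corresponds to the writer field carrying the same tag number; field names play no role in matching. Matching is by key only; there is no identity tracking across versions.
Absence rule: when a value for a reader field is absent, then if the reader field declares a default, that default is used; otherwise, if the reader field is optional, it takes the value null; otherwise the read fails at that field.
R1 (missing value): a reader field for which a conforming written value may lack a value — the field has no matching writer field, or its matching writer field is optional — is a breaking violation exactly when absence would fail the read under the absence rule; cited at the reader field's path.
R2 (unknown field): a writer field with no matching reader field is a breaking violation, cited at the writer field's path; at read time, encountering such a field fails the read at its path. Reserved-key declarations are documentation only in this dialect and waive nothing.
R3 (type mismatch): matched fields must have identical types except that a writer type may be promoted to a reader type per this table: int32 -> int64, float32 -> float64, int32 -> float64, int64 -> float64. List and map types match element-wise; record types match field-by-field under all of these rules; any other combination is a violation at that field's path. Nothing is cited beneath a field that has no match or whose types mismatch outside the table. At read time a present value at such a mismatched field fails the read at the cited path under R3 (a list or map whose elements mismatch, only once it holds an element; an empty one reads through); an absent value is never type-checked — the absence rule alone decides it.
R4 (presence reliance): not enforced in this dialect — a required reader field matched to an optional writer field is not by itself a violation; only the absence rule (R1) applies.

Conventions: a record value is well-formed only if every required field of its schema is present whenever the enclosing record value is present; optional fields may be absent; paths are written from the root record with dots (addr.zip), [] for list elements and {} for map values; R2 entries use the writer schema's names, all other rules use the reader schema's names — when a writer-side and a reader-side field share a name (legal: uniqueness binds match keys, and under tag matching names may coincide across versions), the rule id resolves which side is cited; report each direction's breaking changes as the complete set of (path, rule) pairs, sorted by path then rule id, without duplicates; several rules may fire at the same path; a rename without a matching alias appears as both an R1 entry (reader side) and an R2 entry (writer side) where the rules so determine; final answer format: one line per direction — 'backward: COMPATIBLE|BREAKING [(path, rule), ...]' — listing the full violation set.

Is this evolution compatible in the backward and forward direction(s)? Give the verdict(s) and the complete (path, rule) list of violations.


arrows below run writer -> reader for Ticket
backward pass over Ticket, reader schema v2, writer schema v1:
  Audit -> Audit, writer optional: contact aligns to contact
  no writer field matches reader owner
  int32 -> int32, writer required: quantity aligns to quantity
  int32 -> int32, writer required: retries aligns to retries
  bool -> bool, writer optional: archived aligns to archived
  float32 -> float64, writer required: latitude aligns to latitude
  int32 -> int32, writer required: id aligns to id
  leftover writer field: owner
  bytes -> bytes, writer required: contact.signature aligns to contact.signature
  no writer field matches reader contact.id
  bool -> bool, writer optional: contact.verified aligns to contact.verified
  int32 -> int64, writer optional: contact.age aligns to contact.age
  rule R1 violated at owner
  rule R2 violated at owner
  => 2 violation(s): backward is BREAKING for Ticket
forward pass over Ticket, reader schema v1, writer schema v2:
  Audit -> Audit, writer optional: contact aligns to contact
  no writer field matches reader owner
  int32 -> int32, writer required: quantity aligns to quantity
  int32 -> int32, writer required: retries aligns to retries
  bool -> bool, writer optional: archived aligns to archived
  float64 -> float32, writer required: latitude aligns to latitude
  int32 -> int32, writer required: id aligns to id
  leftover writer field: owner
  bytes -> bytes, writer required: contact.signature aligns to contact.signature
  bool -> bool, writer optional: contact.verified aligns to contact.verified
  int64 -> int32, writer optional: contact.age aligns to contact.age
  leftover writer field: contact.id
  rule R3 violated at contact.age
  rule R2 violated at contact.id
  rule R3 violated at latitude
  rule R1 violated at owner
  rule R2 violated at owner
  => 5 violation(s): forward is BREAKING for Ticket

backward: BREAKING [(owner, R1), (owner, R2)]; forward: BREAKING [(contact.age, R3), (contact.id, R2), (latitude, R3), (owner, R1), (owner, R2)]


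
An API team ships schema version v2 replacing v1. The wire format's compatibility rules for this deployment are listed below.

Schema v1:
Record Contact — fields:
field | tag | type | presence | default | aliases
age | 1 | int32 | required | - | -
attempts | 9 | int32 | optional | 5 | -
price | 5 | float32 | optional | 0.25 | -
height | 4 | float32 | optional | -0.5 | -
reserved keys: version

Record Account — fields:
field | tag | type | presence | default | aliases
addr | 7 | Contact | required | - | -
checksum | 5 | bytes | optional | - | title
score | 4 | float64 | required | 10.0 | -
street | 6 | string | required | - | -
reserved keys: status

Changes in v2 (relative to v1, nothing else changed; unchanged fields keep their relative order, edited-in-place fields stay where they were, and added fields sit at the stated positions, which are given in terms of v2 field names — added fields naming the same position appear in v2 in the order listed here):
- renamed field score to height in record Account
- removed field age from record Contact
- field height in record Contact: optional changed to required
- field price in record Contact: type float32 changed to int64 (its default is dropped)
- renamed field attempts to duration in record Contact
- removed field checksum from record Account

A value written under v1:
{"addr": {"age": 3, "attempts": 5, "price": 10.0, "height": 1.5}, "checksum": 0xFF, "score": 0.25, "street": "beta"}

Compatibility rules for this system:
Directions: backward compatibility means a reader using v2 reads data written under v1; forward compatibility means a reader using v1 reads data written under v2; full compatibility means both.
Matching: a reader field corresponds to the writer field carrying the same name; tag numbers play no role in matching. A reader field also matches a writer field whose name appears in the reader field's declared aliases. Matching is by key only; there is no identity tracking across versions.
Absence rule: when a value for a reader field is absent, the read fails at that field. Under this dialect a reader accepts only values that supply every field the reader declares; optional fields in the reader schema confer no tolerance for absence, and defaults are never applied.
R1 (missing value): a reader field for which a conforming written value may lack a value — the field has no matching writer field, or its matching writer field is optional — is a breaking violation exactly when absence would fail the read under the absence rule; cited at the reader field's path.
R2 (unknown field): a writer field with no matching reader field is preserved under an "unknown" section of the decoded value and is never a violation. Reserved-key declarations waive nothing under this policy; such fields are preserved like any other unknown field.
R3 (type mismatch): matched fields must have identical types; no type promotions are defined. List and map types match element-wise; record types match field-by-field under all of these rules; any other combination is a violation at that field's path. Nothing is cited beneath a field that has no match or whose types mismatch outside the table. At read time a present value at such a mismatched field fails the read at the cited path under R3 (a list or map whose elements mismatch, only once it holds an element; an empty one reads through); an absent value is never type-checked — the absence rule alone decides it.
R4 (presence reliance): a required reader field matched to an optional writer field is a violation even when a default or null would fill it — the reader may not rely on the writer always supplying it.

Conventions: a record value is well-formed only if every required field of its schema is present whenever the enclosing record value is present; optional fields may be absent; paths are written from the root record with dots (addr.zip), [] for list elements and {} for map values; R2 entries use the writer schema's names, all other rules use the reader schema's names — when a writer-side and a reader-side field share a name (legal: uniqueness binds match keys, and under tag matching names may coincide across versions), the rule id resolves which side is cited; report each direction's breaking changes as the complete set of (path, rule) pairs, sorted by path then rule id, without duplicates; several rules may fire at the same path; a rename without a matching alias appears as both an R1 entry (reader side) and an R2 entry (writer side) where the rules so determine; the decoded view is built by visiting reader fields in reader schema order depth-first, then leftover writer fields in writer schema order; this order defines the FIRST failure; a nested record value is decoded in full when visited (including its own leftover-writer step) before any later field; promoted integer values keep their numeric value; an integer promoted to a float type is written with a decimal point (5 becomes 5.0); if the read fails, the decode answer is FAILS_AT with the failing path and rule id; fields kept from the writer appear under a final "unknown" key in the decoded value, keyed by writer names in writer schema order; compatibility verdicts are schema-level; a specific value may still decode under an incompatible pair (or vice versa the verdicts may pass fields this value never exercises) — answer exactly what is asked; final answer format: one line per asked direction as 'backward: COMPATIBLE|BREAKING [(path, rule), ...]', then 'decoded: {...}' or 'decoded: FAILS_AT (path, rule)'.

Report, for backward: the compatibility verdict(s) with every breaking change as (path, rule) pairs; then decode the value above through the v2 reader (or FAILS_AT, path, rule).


backward: BREAKING [(addr.duration, R1), (addr.height, R1), (addr.height, R4), (addr.price, R1), (addr.price, R3), (height, R1)]; decoded: FAILS_AT (addr.duration, R1)

arrows below run writer -> reader for Account
checking backward for Account: reader v2 against writer v1:
  Contact -> Contact, writer required: addr aligns to addr
  height: no writer match
  string -> string, writer required: street aligns to street
  writer checksum: unknown to reader
  writer score: unknown to reader
  addr.duration: no writer match
  float32 -> int64, writer optional: addr.price aligns to addr.price
  float32 -> float32, writer optional: addr.height aligns to addr.height
  writer addr.age: unknown to reader
  writer addr.attempts: unknown to reader
  violation R1 at addr.duration
  violation R1 at addr.height
  violation R4 at addr.height
  violation R1 at addr.price
  violation R3 at addr.price
  violation R1 at height
  backward on Account therefore BREAKING (6)
migrating the Account value to v2:
  read fails at addr.duration under R1 (no fill)
  => FAILS_AT (addr.duration, R1)
diffs on Account not affecting the asked answer:
  removed field age from record Contact -> affects forward compatibility only, which is not asked
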